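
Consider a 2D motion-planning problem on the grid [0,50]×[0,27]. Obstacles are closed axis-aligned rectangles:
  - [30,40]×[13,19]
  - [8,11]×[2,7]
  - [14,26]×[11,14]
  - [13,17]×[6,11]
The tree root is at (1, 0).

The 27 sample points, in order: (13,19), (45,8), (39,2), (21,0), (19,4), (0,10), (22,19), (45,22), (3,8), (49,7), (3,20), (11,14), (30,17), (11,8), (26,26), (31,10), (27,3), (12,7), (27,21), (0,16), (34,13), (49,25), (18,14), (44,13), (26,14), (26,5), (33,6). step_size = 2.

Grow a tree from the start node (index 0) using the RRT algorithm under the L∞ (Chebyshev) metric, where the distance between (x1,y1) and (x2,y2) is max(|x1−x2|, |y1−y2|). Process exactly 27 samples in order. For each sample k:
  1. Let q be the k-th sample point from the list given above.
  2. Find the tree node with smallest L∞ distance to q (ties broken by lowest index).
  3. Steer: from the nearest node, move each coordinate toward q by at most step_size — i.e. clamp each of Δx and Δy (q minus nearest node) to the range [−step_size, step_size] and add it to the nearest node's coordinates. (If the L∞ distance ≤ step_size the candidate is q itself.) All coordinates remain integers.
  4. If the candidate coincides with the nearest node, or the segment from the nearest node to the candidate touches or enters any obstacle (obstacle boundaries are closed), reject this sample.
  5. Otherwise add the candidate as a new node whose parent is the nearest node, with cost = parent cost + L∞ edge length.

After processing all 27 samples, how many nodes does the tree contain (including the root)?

1. q=(13,19) nearest=0 d=19 new=(3,2) → add node 1 parent=0 cost=2
2. q=(45,8) nearest=1 d=42 new=(5,4) → add node 2 parent=1 cost=4
3. q=(39,2) nearest=2 d=34 new=(7,2) → add node 3 parent=2 cost=6
4. q=(21,0) nearest=3 d=14 new=(9,0) → add node 4 parent=3 cost=8
5. q=(19,4) nearest=4 d=10 new=(11,2) → blocked by [8,11]×[2,7], reject
6. q=(0,10) nearest=2 d=6 new=(3,6) → add node 5 parent=2 cost=6
7. q=(22,19) nearest=2 d=17 new=(7,6) → add node 6 parent=2 cost=6
8. q=(45,22) nearest=4 d=36 new=(11,2) → blocked by [8,11]×[2,7], reject
9. q=(3,8) nearest=5 d=2 new=(3,8) → add node 7 parent=5 cost=8
10. q=(49,7) nearest=4 d=40 new=(11,2) → blocked by [8,11]×[2,7], reject
11. q=(3,20) nearest=7 d=12 new=(3,10) → add node 8 parent=7 cost=10
12. q=(11,14) nearest=5 d=8 new=(5,8) → add node 9 parent=5 cost=8
13. q=(30,17) nearest=4 d=21 new=(11,2) → blocked by [8,11]×[2,7], reject
14. q=(11,8) nearest=6 d=4 new=(9,8) → blocked by [8,11]×[2,7], reject
15. q=(26,26) nearest=6 d=20 new=(9,8) → blocked by [8,11]×[2,7], reject
16. q=(31,10) nearest=4 d=22 new=(11,2) → blocked by [8,11]×[2,7], reject
17. q=(27,3) nearest=4 d=18 new=(11,2) → blocked by [8,11]×[2,7], reject
18. q=(12,7) nearest=3 d=5 new=(9,4) → blocked by [8,11]×[2,7], reject
19. q=(27,21) nearest=3 d=20 new=(9,4) → blocked by [8,11]×[2,7], reject
20. q=(0,16) nearest=8 d=6 new=(1,12) → add node 10 parent=8 cost=12
21. q=(34,13) nearest=4 d=25 new=(11,2) → blocked by [8,11]×[2,7], reject
22. q=(49,25) nearest=4 d=40 new=(11,2) → blocked by [8,11]×[2,7], reject
23. q=(18,14) nearest=6 d=11 new=(9,8) → blocked by [8,11]×[2,7], reject
24. q=(44,13) nearest=4 d=35 new=(11,2) → blocked by [8,11]×[2,7], reject
25. q=(26,14) nearest=4 d=17 new=(11,2) → blocked by [8,11]×[2,7], reject
26. q=(26,5) nearest=4 d=17 new=(11,2) → blocked by [8,11]×[2,7], reject
27. q=(33,6) nearest=4 d=24 new=(11,2) → blocked by [8,11]×[2,7], reject

Node count: 11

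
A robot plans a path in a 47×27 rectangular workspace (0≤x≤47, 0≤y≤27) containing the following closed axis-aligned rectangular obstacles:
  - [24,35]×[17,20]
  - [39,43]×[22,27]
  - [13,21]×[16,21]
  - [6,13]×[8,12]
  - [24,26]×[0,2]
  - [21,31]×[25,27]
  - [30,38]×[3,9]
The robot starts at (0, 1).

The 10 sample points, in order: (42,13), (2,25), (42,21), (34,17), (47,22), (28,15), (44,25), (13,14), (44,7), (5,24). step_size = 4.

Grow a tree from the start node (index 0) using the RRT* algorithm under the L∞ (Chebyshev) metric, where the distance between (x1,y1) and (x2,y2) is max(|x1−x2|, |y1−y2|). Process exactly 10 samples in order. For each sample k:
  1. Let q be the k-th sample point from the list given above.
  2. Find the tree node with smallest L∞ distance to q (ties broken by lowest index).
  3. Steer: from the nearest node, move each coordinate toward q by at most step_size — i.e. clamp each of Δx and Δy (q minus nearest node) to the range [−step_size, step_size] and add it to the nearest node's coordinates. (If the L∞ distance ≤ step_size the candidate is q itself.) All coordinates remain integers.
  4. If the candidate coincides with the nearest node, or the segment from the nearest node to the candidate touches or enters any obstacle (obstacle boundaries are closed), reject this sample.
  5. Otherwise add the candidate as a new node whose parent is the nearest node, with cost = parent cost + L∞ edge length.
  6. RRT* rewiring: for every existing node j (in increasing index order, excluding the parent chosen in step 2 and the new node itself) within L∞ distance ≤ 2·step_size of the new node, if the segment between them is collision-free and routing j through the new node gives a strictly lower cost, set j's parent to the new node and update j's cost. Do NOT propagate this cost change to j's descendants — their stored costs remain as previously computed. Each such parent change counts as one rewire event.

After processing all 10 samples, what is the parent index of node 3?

Parent of node 3: 1

1. q=(42,13) nearest=0 d=42 new=(4,5) → add node 1 parent=0 cost=4
2. q=(2,25) nearest=1 d=20 new=(2,9) → add node 2 parent=1 cost=8
3. q=(42,21) nearest=1 d=38 new=(8,9) → blocked by [6,13]×[8,12], reject
4. q=(34,17) nearest=1 d=30 new=(8,9) → blocked by [6,13]×[8,12], reject
5. q=(47,22) nearest=1 d=43 new=(8,9) → blocked by [6,13]×[8,12], reject
6. q=(28,15) nearest=1 d=24 new=(8,9) → blocked by [6,13]×[8,12], reject
7. q=(44,25) nearest=1 d=40 new=(8,9) → blocked by [6,13]×[8,12], reject
8. q=(13,14) nearest=1 d=9 new=(8,9) → blocked by [6,13]×[8,12], reject
9. q=(44,7) nearest=1 d=40 new=(8,7) → add node 3 parent=1 cost=8
10. q=(5,24) nearest=2 d=15 new=(5,13) → add node 4 parent=2 cost=12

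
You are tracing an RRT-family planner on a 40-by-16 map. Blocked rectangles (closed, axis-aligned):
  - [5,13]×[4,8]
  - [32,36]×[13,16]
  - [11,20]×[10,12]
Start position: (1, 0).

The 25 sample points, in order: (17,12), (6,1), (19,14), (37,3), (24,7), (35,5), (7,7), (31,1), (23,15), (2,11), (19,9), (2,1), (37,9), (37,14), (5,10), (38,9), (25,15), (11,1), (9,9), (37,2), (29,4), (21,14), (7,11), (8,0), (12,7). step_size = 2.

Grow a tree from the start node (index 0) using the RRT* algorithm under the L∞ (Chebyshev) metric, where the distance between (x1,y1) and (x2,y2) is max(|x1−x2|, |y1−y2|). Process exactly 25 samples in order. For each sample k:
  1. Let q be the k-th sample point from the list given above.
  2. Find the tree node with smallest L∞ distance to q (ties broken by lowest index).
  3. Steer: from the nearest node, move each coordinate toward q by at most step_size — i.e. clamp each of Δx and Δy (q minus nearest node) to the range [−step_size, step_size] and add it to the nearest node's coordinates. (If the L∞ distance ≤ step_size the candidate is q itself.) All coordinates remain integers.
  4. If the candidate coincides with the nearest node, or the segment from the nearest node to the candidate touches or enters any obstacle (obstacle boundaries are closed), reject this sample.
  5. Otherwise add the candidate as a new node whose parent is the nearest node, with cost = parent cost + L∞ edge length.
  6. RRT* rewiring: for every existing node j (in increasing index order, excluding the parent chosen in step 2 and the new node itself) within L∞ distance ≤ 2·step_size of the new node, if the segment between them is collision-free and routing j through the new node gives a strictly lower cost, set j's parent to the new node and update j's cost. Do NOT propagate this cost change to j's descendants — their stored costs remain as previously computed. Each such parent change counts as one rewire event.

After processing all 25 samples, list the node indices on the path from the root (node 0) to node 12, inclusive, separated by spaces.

Path: 0 1 2 3 4 5 6 8 9 10 11 12

1. q=(17,12) nearest=0 d=16 new=(3,2) → add node 1 parent=0 cost=2
2. q=(6,1) nearest=1 d=3 new=(5,1) → add node 2 parent=1 cost=4
3. q=(19,14) nearest=2 d=14 new=(7,3) → add node 3 parent=2 cost=6
4. q=(37,3) nearest=3 d=30 new=(9,3) → add node 4 parent=3 cost=8
5. q=(24,7) nearest=4 d=15 new=(11,5) → blocked by [5,13]×[4,8], reject
6. q=(35,5) nearest=4 d=26 new=(11,5) → blocked by [5,13]×[4,8], reject
7. q=(7,7) nearest=3 d=4 new=(7,5) → blocked by [5,13]×[4,8], reject
8. q=(31,1) nearest=4 d=22 new=(11,1) → add node 5 parent=4 cost=10
9. q=(23,15) nearest=4 d=14 new=(11,5) → blocked by [5,13]×[4,8], reject
10. q=(2,11) nearest=3 d=8 new=(5,5) → blocked by [5,13]×[4,8], reject
11. q=(19,9) nearest=5 d=8 new=(13,3) → add node 6 parent=5 cost=12
12. q=(2,1) nearest=0 d=1 new=(2,1) → add node 7 parent=0 cost=1
13. q=(37,9) nearest=6 d=24 new=(15,5) → add node 8 parent=6 cost=14
14. q=(37,14) nearest=8 d=22 new=(17,7) → add node 9 parent=8 cost=16
15. q=(5,10) nearest=3 d=7 new=(5,5) → blocked by [5,13]×[4,8], reject
16. q=(38,9) nearest=9 d=21 new=(19,9) → add node 10 parent=9 cost=18
17. q=(25,15) nearest=10 d=6 new=(21,11) → blocked by [11,20]×[10,12], reject
18. q=(11,1) nearest=5 d=0 → coincident, reject
19. q=(9,9) nearest=3 d=6 new=(9,5) → blocked by [5,13]×[4,8], reject
20. q=(37,2) nearest=10 d=18 new=(21,7) → add node 11 parent=10 cost=20
21. q=(29,4) nearest=11 d=8 new=(23,5) → add node 12 parent=11 cost=22
22. q=(21,14) nearest=10 d=5 new=(21,11) → blocked by [11,20]×[10,12], reject
23. q=(7,11) nearest=3 d=8 new=(7,5) → blocked by [5,13]×[4,8], reject
24. q=(8,0) nearest=2 d=3 new=(7,0) → add node 13 parent=2 cost=6
25. q=(12,7) nearest=8 d=3 new=(13,7) → blocked by [5,13]×[4,8], reject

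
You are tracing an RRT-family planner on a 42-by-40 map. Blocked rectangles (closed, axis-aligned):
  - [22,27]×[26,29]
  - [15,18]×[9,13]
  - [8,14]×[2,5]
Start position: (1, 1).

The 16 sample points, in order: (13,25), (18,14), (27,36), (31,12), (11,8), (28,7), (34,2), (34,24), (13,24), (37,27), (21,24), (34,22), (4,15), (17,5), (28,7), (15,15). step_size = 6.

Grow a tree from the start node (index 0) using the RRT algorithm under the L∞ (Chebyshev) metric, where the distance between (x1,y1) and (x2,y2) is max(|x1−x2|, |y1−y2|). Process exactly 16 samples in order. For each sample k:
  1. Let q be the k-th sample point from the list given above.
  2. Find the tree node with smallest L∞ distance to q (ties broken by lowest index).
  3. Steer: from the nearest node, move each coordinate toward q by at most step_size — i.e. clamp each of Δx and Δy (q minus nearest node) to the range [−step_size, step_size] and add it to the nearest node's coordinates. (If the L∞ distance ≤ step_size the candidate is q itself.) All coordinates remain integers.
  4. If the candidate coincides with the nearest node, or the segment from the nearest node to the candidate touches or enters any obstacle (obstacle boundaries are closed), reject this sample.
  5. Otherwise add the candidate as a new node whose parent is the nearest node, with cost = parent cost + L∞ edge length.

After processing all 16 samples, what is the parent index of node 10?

Parent of node 10: 8

1. q=(13,25) nearest=0 d=24 new=(7,7) → add node 1 parent=0 cost=6
2. q=(18,14) nearest=1 d=11 new=(13,13) → add node 2 parent=1 cost=12
3. q=(27,36) nearest=2 d=23 new=(19,19) → add node 3 parent=2 cost=18
4. q=(31,12) nearest=3 d=12 new=(25,13) → add node 4 parent=3 cost=24
5. q=(11,8) nearest=1 d=4 new=(11,8) → add node 5 parent=1 cost=10
6. q=(28,7) nearest=4 d=6 new=(28,7) → add node 6 parent=4 cost=30
7. q=(34,2) nearest=6 d=6 new=(34,2) → add node 7 parent=6 cost=36
8. q=(34,24) nearest=4 d=11 new=(31,19) → add node 8 parent=4 cost=30
9. q=(13,24) nearest=3 d=6 new=(13,24) → add node 9 parent=3 cost=24
10. q=(37,27) nearest=8 d=8 new=(37,25) → add node 10 parent=8 cost=36
11. q=(21,24) nearest=3 d=5 new=(21,24) → add node 11 parent=3 cost=23
12. q=(34,22) nearest=8 d=3 new=(34,22) → add node 12 parent=8 cost=33
13. q=(4,15) nearest=5 d=7 new=(5,14) → add node 13 parent=5 cost=16
14. q=(17,5) nearest=5 d=6 new=(17,5) → add node 14 parent=5 cost=16
15. q=(28,7) nearest=6 d=0 → coincident, reject
16. q=(15,15) nearest=2 d=2 new=(15,15) → add node 15 parent=2 cost=14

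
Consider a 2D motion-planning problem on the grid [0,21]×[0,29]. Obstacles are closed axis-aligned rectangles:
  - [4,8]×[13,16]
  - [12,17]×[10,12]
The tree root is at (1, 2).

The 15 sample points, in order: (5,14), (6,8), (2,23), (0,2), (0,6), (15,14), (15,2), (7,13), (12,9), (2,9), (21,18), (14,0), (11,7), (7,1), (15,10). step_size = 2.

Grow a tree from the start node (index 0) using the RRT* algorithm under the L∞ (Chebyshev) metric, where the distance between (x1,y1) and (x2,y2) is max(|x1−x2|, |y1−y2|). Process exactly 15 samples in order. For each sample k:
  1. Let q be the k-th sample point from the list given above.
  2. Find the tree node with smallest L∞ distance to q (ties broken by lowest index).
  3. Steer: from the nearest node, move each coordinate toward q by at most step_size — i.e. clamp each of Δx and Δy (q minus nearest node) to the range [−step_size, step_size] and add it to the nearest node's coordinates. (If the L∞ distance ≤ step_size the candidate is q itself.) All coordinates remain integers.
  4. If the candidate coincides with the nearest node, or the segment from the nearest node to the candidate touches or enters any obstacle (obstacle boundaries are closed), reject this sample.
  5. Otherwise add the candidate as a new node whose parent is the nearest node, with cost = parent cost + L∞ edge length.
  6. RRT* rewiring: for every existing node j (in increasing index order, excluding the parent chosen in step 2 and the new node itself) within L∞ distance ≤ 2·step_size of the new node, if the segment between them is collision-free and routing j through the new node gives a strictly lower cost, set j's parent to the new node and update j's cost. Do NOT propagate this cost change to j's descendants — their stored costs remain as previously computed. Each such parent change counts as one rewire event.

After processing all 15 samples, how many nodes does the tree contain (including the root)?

1. q=(5,14) nearest=0 d=12 new=(3,4) → add node 1 parent=0 cost=2
2. q=(6,8) nearest=1 d=4 new=(5,6) → add node 2 parent=1 cost=4
3. q=(2,23) nearest=2 d=17 new=(3,8) → add node 3 parent=2 cost=6
4. q=(0,2) nearest=0 d=1 new=(0,2) → add node 4 parent=0 cost=1
5. q=(0,6) nearest=1 d=3 new=(1,6) → add node 5 parent=1 cost=4
6. q=(15,14) nearest=2 d=10 new=(7,8) → add node 6 parent=2 cost=6
7. q=(15,2) nearest=6 d=8 new=(9,6) → add node 7 parent=6 cost=8
8. q=(7,13) nearest=3 d=5 new=(5,10) → add node 8 parent=3 cost=8
9. q=(12,9) nearest=7 d=3 new=(11,8) → add node 9 parent=7 cost=10
10. q=(2,9) nearest=3 d=1 new=(2,9) → add node 10 parent=3 cost=7
11. q=(21,18) nearest=9 d=10 new=(13,10) → blocked by [12,17]×[10,12], reject
12. q=(14,0) nearest=7 d=6 new=(11,4) → add node 11 parent=7 cost=10
13. q=(11,7) nearest=9 d=1 new=(11,7) → add node 12 parent=9 cost=11
14. q=(7,1) nearest=1 d=4 new=(5,2) → add node 13 parent=1 cost=4
15. q=(15,10) nearest=9 d=4 new=(13,10) → blocked by [12,17]×[10,12], reject

Node count: 14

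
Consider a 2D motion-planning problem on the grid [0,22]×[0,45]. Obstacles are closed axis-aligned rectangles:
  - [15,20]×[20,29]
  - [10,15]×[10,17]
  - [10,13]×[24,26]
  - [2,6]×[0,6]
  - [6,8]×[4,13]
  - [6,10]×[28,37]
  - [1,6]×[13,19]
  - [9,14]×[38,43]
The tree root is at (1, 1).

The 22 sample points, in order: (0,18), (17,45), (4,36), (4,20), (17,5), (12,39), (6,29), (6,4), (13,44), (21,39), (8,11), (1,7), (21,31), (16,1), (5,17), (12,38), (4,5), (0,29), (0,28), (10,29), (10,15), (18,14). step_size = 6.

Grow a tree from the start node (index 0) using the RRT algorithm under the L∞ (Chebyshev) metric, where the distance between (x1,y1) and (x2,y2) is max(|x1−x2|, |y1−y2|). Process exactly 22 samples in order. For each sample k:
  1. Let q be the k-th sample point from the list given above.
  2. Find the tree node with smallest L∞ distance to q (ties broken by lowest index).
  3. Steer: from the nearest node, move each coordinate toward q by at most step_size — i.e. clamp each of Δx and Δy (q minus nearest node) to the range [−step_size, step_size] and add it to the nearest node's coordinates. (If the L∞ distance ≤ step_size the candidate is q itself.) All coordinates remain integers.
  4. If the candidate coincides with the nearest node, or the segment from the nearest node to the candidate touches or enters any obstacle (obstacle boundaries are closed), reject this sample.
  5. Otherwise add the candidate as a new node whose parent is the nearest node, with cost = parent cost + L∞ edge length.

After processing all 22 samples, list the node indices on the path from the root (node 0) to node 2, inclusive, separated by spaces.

Path: 0 1 2

1. q=(0,18) nearest=0 d=17 new=(0,7) → add node 1 parent=0 cost=6
2. q=(17,45) nearest=1 d=38 new=(6,13) → blocked by [6,8]×[4,13], reject
3. q=(4,36) nearest=1 d=29 new=(4,13) → blocked by [1,6]×[13,19], reject
4. q=(4,20) nearest=1 d=13 new=(4,13) → blocked by [1,6]×[13,19], reject
5. q=(17,5) nearest=0 d=16 new=(7,5) → blocked by [2,6]×[0,6], reject
6. q=(12,39) nearest=1 d=32 new=(6,13) → blocked by [6,8]×[4,13], reject
7. q=(6,29) nearest=1 d=22 new=(6,13) → blocked by [6,8]×[4,13], reject
8. q=(6,4) nearest=0 d=5 new=(6,4) → blocked by [2,6]×[0,6], reject
9. q=(13,44) nearest=1 d=37 new=(6,13) → blocked by [6,8]×[4,13], reject
10. q=(21,39) nearest=1 d=32 new=(6,13) → blocked by [6,8]×[4,13], reject
11. q=(8,11) nearest=1 d=8 new=(6,11) → blocked by [6,8]×[4,13], reject
12. q=(1,7) nearest=1 d=1 new=(1,7) → add node 2 parent=1 cost=7
13. q=(21,31) nearest=1 d=24 new=(6,13) → blocked by [6,8]×[4,13], reject
14. q=(16,1) nearest=0 d=15 new=(7,1) → blocked by [2,6]×[0,6], reject
15. q=(5,17) nearest=1 d=10 new=(5,13) → blocked by [1,6]×[13,19], reject
16. q=(12,38) nearest=1 d=31 new=(6,13) → blocked by [6,8]×[4,13], reject
17. q=(4,5) nearest=2 d=3 new=(4,5) → blocked by [2,6]×[0,6], reject
18. q=(0,29) nearest=1 d=22 new=(0,13) → add node 3 parent=1 cost=12
19. q=(0,28) nearest=3 d=15 new=(0,19) → add node 4 parent=3 cost=18
20. q=(10,29) nearest=4 d=10 new=(6,25) → add node 5 parent=4 cost=24
21. q=(10,15) nearest=2 d=9 new=(7,13) → blocked by [6,8]×[4,13], reject
22. q=(18,14) nearest=5 d=12 new=(12,19) → add node 6 parent=5 cost=30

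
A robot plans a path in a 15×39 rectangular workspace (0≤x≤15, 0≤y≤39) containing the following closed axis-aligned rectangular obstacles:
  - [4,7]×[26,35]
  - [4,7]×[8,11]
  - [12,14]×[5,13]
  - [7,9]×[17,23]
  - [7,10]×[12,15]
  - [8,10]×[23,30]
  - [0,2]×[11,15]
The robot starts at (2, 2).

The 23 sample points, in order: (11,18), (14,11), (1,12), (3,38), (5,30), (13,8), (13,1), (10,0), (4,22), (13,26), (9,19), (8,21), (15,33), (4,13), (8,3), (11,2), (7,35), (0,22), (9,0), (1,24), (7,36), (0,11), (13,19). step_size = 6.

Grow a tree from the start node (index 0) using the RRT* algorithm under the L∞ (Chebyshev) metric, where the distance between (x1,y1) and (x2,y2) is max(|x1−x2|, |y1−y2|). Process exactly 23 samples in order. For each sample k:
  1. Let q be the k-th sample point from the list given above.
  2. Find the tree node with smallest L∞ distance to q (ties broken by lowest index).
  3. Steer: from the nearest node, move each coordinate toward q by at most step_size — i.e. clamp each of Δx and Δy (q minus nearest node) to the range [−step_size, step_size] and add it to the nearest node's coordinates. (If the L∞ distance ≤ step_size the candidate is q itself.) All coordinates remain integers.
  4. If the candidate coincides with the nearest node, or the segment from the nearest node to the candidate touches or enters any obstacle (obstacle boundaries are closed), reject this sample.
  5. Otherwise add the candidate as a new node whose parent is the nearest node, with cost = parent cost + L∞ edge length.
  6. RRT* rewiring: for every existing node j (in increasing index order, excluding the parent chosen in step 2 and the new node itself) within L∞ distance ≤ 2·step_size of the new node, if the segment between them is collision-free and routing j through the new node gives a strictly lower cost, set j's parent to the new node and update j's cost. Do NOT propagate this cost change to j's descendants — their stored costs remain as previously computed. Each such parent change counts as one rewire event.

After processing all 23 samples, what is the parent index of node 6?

1. q=(11,18) nearest=0 d=16 new=(8,8) → add node 1 parent=0 cost=6
2. q=(14,11) nearest=1 d=6 new=(14,11) → blocked by [12,14]×[5,13], reject
3. q=(1,12) nearest=1 d=7 new=(2,12) → blocked by [4,7]×[8,11], reject
4. q=(3,38) nearest=1 d=30 new=(3,14) → blocked by [4,7]×[8,11], reject
5. q=(5,30) nearest=1 d=22 new=(5,14) → blocked by [4,7]×[8,11], reject
6. q=(13,8) nearest=1 d=5 new=(13,8) → blocked by [12,14]×[5,13], reject
7. q=(13,1) nearest=1 d=7 new=(13,2) → add node 2 parent=1 cost=12
8. q=(10,0) nearest=2 d=3 new=(10,0) → add node 3 parent=2 cost=15
9. q=(4,22) nearest=1 d=14 new=(4,14) → blocked by [4,7]×[8,11], reject
10. q=(13,26) nearest=1 d=18 new=(13,14) → blocked by [12,14]×[5,13], reject
11. q=(9,19) nearest=1 d=11 new=(9,14) → blocked by [7,10]×[12,15], reject
12. q=(8,21) nearest=1 d=13 new=(8,14) → blocked by [7,10]×[12,15], reject
13. q=(15,33) nearest=1 d=25 new=(14,14) → blocked by [12,14]×[5,13], reject
14. q=(4,13) nearest=1 d=5 new=(4,13) → blocked by [4,7]×[8,11], reject
15. q=(8,3) nearest=3 d=3 new=(8,3) → add node 4 parent=3 cost=18
16. q=(11,2) nearest=2 d=2 new=(11,2) → add node 5 parent=2 cost=14; rewire 4→5 (17<18)
17. q=(7,35) nearest=1 d=27 new=(7,14) → blocked by [7,10]×[12,15], reject
18. q=(0,22) nearest=1 d=14 new=(2,14) → blocked by [4,7]×[8,11], reject
19. q=(9,0) nearest=3 d=1 new=(9,0) → add node 6 parent=3 cost=16
20. q=(1,24) nearest=1 d=16 new=(2,14) → blocked by [4,7]×[8,11], reject
21. q=(7,36) nearest=1 d=28 new=(7,14) → blocked by [7,10]×[12,15], reject
22. q=(0,11) nearest=1 d=8 new=(2,11) → blocked by [4,7]×[8,11], reject
23. q=(13,19) nearest=1 d=11 new=(13,14) → blocked by [12,14]×[5,13], reject

Parent of node 6: 3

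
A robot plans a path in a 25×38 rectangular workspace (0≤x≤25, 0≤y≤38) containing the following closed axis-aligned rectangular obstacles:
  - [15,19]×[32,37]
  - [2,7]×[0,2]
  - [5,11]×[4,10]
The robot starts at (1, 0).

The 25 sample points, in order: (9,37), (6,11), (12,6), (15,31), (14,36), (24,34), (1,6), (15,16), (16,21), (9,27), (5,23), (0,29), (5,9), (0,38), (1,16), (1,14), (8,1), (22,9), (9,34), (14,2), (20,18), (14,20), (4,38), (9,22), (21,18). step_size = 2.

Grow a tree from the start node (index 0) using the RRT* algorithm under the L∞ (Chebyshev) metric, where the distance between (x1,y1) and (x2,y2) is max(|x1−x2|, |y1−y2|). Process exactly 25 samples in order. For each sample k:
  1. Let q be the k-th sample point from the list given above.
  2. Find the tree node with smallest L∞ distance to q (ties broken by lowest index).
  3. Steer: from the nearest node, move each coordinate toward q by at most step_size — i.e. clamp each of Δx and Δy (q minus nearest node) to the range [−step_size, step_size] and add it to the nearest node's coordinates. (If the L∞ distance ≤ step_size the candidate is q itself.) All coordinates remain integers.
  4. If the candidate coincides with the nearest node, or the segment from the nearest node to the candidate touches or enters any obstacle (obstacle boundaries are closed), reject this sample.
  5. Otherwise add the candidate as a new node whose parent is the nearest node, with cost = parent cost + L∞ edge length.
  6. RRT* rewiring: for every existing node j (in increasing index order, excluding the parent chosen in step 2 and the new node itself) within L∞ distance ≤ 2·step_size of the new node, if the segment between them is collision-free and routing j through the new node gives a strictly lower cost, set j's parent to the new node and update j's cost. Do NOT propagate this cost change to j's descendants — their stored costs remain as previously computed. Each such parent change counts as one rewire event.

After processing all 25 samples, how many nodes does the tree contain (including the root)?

Node count: 13

1. q=(9,37) nearest=0 d=37 new=(3,2) → blocked by [2,7]×[0,2], reject
2. q=(6,11) nearest=0 d=11 new=(3,2) → blocked by [2,7]×[0,2], reject
3. q=(12,6) nearest=0 d=11 new=(3,2) → blocked by [2,7]×[0,2], reject
4. q=(15,31) nearest=0 d=31 new=(3,2) → blocked by [2,7]×[0,2], reject
5. q=(14,36) nearest=0 d=36 new=(3,2) → blocked by [2,7]×[0,2], reject
6. q=(24,34) nearest=0 d=34 new=(3,2) → blocked by [2,7]×[0,2], reject
7. q=(1,6) nearest=0 d=6 new=(1,2) → add node 1 parent=0 cost=2
8. q=(15,16) nearest=1 d=14 new=(3,4) → add node 2 parent=1 cost=4
9. q=(16,21) nearest=2 d=17 new=(5,6) → blocked by [5,11]×[4,10], reject
10. q=(9,27) nearest=2 d=23 new=(5,6) → blocked by [5,11]×[4,10], reject
11. q=(5,23) nearest=2 d=19 new=(5,6) → blocked by [5,11]×[4,10], reject
12. q=(0,29) nearest=2 d=25 new=(1,6) → add node 3 parent=2 cost=6
13. q=(5,9) nearest=3 d=4 new=(3,8) → add node 4 parent=3 cost=8
14. q=(0,38) nearest=4 d=30 new=(1,10) → add node 5 parent=4 cost=10
15. q=(1,16) nearest=5 d=6 new=(1,12) → add node 6 parent=5 cost=12
16. q=(1,14) nearest=6 d=2 new=(1,14) → add node 7 parent=6 cost=14
17. q=(8,1) nearest=2 d=5 new=(5,2) → blocked by [2,7]×[0,2], reject
18. q=(22,9) nearest=2 d=19 new=(5,6) → blocked by [5,11]×[4,10], reject
19. q=(9,34) nearest=7 d=20 new=(3,16) → add node 8 parent=7 cost=16
20. q=(14,2) nearest=2 d=11 new=(5,2) → blocked by [2,7]×[0,2], reject
21. q=(20,18) nearest=2 d=17 new=(5,6) → blocked by [5,11]×[4,10], reject
22. q=(14,20) nearest=8 d=11 new=(5,18) → add node 9 parent=8 cost=18
23. q=(4,38) nearest=9 d=20 new=(4,20) → add node 10 parent=9 cost=20
24. q=(9,22) nearest=9 d=4 new=(7,20) → add node 11 parent=9 cost=20
25. q=(21,18) nearest=11 d=14 new=(9,18) → add node 12 parent=11 cost=22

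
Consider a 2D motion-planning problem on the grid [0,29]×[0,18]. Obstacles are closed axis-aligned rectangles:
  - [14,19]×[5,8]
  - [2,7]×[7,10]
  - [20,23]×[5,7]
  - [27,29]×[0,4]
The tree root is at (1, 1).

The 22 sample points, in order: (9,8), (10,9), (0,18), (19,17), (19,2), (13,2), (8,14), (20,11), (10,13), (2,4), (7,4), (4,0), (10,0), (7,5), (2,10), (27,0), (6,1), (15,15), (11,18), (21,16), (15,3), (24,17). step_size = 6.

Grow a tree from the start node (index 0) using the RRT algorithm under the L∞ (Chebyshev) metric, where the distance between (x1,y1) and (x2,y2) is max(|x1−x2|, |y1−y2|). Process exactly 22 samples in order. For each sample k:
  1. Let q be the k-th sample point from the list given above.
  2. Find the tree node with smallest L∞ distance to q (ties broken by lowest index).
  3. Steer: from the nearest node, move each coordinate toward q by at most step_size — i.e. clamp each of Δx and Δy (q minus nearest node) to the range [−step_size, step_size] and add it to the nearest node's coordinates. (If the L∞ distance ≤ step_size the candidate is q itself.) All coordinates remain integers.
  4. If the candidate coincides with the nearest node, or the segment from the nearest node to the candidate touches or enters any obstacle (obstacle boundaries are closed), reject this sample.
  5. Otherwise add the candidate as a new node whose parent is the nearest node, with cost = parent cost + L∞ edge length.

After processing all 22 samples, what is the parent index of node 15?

1. q=(9,8) nearest=0 d=8 new=(7,7) → blocked by [2,7]×[7,10], reject
2. q=(10,9) nearest=0 d=9 new=(7,7) → blocked by [2,7]×[7,10], reject
3. q=(0,18) nearest=0 d=17 new=(0,7) → add node 1 parent=0 cost=6
4. q=(19,17) nearest=0 d=18 new=(7,7) → blocked by [2,7]×[7,10], reject
5. q=(19,2) nearest=0 d=18 new=(7,2) → add node 2 parent=0 cost=6
6. q=(13,2) nearest=2 d=6 new=(13,2) → add node 3 parent=2 cost=12
7. q=(8,14) nearest=1 d=8 new=(6,13) → blocked by [2,7]×[7,10], reject
8. q=(20,11) nearest=3 d=9 new=(19,8) → blocked by [14,19]×[5,8], reject
9. q=(10,13) nearest=1 d=10 new=(6,13) → blocked by [2,7]×[7,10], reject
10. q=(2,4) nearest=0 d=3 new=(2,4) → add node 4 parent=0 cost=3
11. q=(7,4) nearest=2 d=2 new=(7,4) → add node 5 parent=2 cost=8
12. q=(4,0) nearest=0 d=3 new=(4,0) → add node 6 parent=0 cost=3
13. q=(10,0) nearest=2 d=3 new=(10,0) → add node 7 parent=2 cost=9
14. q=(7,5) nearest=5 d=1 new=(7,5) → add node 8 parent=5 cost=9
15. q=(2,10) nearest=1 d=3 new=(2,10) → blocked by [2,7]×[7,10], reject
16. q=(27,0) nearest=3 d=14 new=(19,0) → add node 9 parent=3 cost=18
17. q=(6,1) nearest=2 d=1 new=(6,1) → add node 10 parent=2 cost=7
18. q=(15,15) nearest=8 d=10 new=(13,11) → add node 11 parent=8 cost=15
19. q=(11,18) nearest=11 d=7 new=(11,17) → add node 12 parent=11 cost=21
20. q=(21,16) nearest=11 d=8 new=(19,16) → add node 13 parent=11 cost=21
21. q=(15,3) nearest=3 d=2 new=(15,3) → add node 14 parent=3 cost=14
22. q=(24,17) nearest=13 d=5 new=(24,17) → add node 15 parent=13 cost=26

Parent of node 15: 13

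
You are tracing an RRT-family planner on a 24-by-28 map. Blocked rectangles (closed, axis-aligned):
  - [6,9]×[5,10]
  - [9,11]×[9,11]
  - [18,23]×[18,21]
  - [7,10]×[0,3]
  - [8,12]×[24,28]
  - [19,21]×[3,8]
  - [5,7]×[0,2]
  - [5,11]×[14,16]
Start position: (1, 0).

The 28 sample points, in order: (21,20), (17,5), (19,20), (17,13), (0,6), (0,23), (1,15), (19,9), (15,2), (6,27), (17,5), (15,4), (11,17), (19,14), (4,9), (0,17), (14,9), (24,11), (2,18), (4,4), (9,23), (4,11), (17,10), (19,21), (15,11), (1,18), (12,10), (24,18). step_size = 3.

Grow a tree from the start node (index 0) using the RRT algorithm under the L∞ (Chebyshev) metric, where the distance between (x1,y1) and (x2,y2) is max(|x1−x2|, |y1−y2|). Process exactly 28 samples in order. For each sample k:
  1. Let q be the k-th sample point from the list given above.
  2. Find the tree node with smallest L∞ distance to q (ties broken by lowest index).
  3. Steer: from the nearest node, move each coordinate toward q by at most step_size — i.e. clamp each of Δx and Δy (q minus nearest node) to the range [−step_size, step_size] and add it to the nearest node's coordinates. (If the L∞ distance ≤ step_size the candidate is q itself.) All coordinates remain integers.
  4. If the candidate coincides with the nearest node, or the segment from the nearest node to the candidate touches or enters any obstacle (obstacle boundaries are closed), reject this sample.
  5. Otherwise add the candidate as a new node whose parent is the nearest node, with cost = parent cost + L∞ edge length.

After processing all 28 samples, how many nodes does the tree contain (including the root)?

1. q=(21,20) nearest=0 d=20 new=(4,3) → add node 1 parent=0 cost=3
2. q=(17,5) nearest=1 d=13 new=(7,5) → blocked by [6,9]×[5,10], reject
3. q=(19,20) nearest=1 d=17 new=(7,6) → blocked by [6,9]×[5,10], reject
4. q=(17,13) nearest=1 d=13 new=(7,6) → blocked by [6,9]×[5,10], reject
5. q=(0,6) nearest=1 d=4 new=(1,6) → add node 2 parent=1 cost=6
6. q=(0,23) nearest=2 d=17 new=(0,9) → add node 3 parent=2 cost=9
7. q=(1,15) nearest=3 d=6 new=(1,12) → add node 4 parent=3 cost=12
8. q=(19,9) nearest=1 d=15 new=(7,6) → blocked by [6,9]×[5,10], reject
9. q=(15,2) nearest=1 d=11 new=(7,2) → blocked by [7,10]×[0,3], reject
10. q=(6,27) nearest=4 d=15 new=(4,15) → add node 5 parent=4 cost=15
11. q=(17,5) nearest=1 d=13 new=(7,5) → blocked by [6,9]×[5,10], reject
12. q=(15,4) nearest=1 d=11 new=(7,4) → add node 6 parent=1 cost=6
13. q=(11,17) nearest=5 d=7 new=(7,17) → blocked by [5,11]×[14,16], reject
14. q=(19,14) nearest=6 d=12 new=(10,7) → blocked by [6,9]×[5,10], reject
15. q=(4,9) nearest=2 d=3 new=(4,9) → add node 7 parent=2 cost=9
16. q=(0,17) nearest=5 d=4 new=(1,17) → add node 8 parent=5 cost=18
17. q=(14,9) nearest=6 d=7 new=(10,7) → blocked by [6,9]×[5,10], reject
18. q=(24,11) nearest=6 d=17 new=(10,7) → blocked by [6,9]×[5,10], reject
19. q=(2,18) nearest=8 d=1 new=(2,18) → add node 9 parent=8 cost=19
20. q=(4,4) nearest=1 d=1 new=(4,4) → add node 10 parent=1 cost=4
21. q=(9,23) nearest=9 d=7 new=(5,21) → add node 11 parent=9 cost=22
22. q=(4,11) nearest=7 d=2 new=(4,11) → add node 12 parent=7 cost=11
23. q=(17,10) nearest=6 d=10 new=(10,7) → blocked by [6,9]×[5,10], reject
24. q=(19,21) nearest=11 d=14 new=(8,21) → add node 13 parent=11 cost=25
25. q=(15,11) nearest=6 d=8 new=(10,7) → blocked by [6,9]×[5,10], reject
26. q=(1,18) nearest=8 d=1 new=(1,18) → add node 14 parent=8 cost=19
27. q=(12,10) nearest=6 d=6 new=(10,7) → blocked by [6,9]×[5,10], reject
28. q=(24,18) nearest=13 d=16 new=(11,18) → add node 15 parent=13 cost=28

Node count: 16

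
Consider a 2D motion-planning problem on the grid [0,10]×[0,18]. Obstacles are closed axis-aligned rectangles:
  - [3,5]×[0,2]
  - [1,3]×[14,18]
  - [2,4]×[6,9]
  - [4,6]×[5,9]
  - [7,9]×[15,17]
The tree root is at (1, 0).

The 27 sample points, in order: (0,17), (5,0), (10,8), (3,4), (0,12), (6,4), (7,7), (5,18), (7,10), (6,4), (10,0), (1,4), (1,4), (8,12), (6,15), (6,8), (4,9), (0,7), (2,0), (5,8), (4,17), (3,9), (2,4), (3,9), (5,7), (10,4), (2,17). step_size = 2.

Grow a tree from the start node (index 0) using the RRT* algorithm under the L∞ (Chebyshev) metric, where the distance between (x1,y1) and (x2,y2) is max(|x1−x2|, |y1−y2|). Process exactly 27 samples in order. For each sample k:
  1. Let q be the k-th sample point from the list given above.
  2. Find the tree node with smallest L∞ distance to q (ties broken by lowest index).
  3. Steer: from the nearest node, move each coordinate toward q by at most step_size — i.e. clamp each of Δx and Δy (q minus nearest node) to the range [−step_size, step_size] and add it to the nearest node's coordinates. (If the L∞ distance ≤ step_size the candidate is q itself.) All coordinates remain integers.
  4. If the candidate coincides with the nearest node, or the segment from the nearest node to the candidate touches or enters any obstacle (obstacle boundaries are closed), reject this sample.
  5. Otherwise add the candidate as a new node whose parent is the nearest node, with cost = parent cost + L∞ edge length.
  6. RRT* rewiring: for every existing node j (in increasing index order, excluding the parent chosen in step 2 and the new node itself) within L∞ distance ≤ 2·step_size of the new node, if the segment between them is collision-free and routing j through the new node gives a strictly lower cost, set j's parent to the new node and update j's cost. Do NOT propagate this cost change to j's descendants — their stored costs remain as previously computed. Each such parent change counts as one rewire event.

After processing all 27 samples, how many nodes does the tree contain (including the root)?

1. q=(0,17) nearest=0 d=17 new=(0,2) → add node 1 parent=0 cost=2
2. q=(5,0) nearest=0 d=4 new=(3,0) → blocked by [3,5]×[0,2], reject
3. q=(10,8) nearest=0 d=9 new=(3,2) → blocked by [3,5]×[0,2], reject
4. q=(3,4) nearest=1 d=3 new=(2,4) → add node 2 parent=1 cost=4
5. q=(0,12) nearest=2 d=8 new=(0,6) → add node 3 parent=2 cost=6
6. q=(6,4) nearest=2 d=4 new=(4,4) → add node 4 parent=2 cost=6
7. q=(7,7) nearest=4 d=3 new=(6,6) → blocked by [4,6]×[5,9], reject
8. q=(5,18) nearest=3 d=12 new=(2,8) → blocked by [2,4]×[6,9], reject
9. q=(7,10) nearest=2 d=6 new=(4,6) → blocked by [2,4]×[6,9], reject
10. q=(6,4) nearest=4 d=2 new=(6,4) → add node 5 parent=4 cost=8
11. q=(10,0) nearest=5 d=4 new=(8,2) → add node 6 parent=5 cost=10
12. q=(1,4) nearest=2 d=1 new=(1,4) → add node 7 parent=2 cost=5
13. q=(1,4) nearest=7 d=0 → coincident, reject
14. q=(8,12) nearest=2 d=8 new=(4,6) → blocked by [2,4]×[6,9], reject
15. q=(6,15) nearest=3 d=9 new=(2,8) → blocked by [2,4]×[6,9], reject
16. q=(6,8) nearest=2 d=4 new=(4,6) → blocked by [2,4]×[6,9], reject
17. q=(4,9) nearest=3 d=4 new=(2,8) → blocked by [2,4]×[6,9], reject
18. q=(0,7) nearest=3 d=1 new=(0,7) → add node 8 parent=3 cost=7
19. q=(2,0) nearest=0 d=1 new=(2,0) → add node 9 parent=0 cost=1
20. q=(5,8) nearest=2 d=4 new=(4,6) → blocked by [2,4]×[6,9], reject
21. q=(4,17) nearest=8 d=10 new=(2,9) → blocked by [2,4]×[6,9], reject
22. q=(3,9) nearest=3 d=3 new=(2,8) → blocked by [2,4]×[6,9], reject
23. q=(2,4) nearest=2 d=0 → coincident, reject
24. q=(3,9) nearest=3 d=3 new=(2,8) → blocked by [2,4]×[6,9], reject
25. q=(5,7) nearest=2 d=3 new=(4,6) → blocked by [2,4]×[6,9], reject
26. q=(10,4) nearest=6 d=2 new=(10,4) → add node 10 parent=6 cost=12
27. q=(2,17) nearest=8 d=10 new=(2,9) → blocked by [2,4]×[6,9], reject

Node count: 11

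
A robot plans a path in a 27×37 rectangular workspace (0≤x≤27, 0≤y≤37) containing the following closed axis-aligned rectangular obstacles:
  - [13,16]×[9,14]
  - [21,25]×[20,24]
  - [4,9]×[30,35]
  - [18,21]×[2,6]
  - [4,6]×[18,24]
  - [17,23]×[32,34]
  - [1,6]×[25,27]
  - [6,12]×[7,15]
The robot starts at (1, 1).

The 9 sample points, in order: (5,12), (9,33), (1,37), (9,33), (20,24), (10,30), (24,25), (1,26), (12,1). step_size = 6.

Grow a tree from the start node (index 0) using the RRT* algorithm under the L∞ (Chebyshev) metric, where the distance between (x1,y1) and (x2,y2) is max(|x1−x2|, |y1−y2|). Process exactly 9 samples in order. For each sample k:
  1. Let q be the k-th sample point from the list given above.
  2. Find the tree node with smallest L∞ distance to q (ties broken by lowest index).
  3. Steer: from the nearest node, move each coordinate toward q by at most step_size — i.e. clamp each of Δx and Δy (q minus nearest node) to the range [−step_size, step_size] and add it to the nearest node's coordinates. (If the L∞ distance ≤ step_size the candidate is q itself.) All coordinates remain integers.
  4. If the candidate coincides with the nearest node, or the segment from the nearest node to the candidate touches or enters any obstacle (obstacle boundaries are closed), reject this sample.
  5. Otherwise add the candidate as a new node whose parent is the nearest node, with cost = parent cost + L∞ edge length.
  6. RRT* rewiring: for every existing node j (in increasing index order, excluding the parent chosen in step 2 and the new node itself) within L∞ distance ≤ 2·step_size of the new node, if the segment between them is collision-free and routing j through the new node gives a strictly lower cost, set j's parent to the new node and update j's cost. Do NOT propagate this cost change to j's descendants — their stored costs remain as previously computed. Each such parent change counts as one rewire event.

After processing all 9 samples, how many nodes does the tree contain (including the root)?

1. q=(5,12) nearest=0 d=11 new=(5,7) → add node 1 parent=0 cost=6
2. q=(9,33) nearest=1 d=26 new=(9,13) → blocked by [6,12]×[7,15], reject
3. q=(1,37) nearest=1 d=30 new=(1,13) → add node 2 parent=1 cost=12
4. q=(9,33) nearest=2 d=20 new=(7,19) → blocked by [4,6]×[18,24], reject
5. q=(20,24) nearest=1 d=17 new=(11,13) → blocked by [6,12]×[7,15], reject
6. q=(10,30) nearest=2 d=17 new=(7,19) → blocked by [4,6]×[18,24], reject
7. q=(24,25) nearest=1 d=19 new=(11,13) → blocked by [6,12]×[7,15], reject
8. q=(1,26) nearest=2 d=13 new=(1,19) → add node 3 parent=2 cost=18
9. q=(12,1) nearest=1 d=7 new=(11,1) → add node 4 parent=1 cost=12

Node count: 5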